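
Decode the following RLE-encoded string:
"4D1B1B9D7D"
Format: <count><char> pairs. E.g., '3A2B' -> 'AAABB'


Expanding each <count><char> pair:
  4D -> 'DDDD'
  1B -> 'B'
  1B -> 'B'
  9D -> 'DDDDDDDDD'
  7D -> 'DDDDDDD'

Decoded = DDDDBBDDDDDDDDDDDDDDDD


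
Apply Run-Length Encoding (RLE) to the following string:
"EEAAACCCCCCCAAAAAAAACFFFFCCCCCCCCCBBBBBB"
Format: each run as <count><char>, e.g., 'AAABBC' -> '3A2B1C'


Scanning runs left to right:
  i=0: run of 'E' x 2 -> '2E'
  i=2: run of 'A' x 3 -> '3A'
  i=5: run of 'C' x 7 -> '7C'
  i=12: run of 'A' x 8 -> '8A'
  i=20: run of 'C' x 1 -> '1C'
  i=21: run of 'F' x 4 -> '4F'
  i=25: run of 'C' x 9 -> '9C'
  i=34: run of 'B' x 6 -> '6B'

RLE = 2E3A7C8A1C4F9C6B


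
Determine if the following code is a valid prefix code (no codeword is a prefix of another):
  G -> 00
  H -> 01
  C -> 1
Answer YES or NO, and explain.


Checking each pair (does one codeword prefix another?):
  G='00' vs H='01': no prefix
  G='00' vs C='1': no prefix
  H='01' vs G='00': no prefix
  H='01' vs C='1': no prefix
  C='1' vs G='00': no prefix
  C='1' vs H='01': no prefix
No violation found over all pairs.

YES -- this is a valid prefix code. No codeword is a prefix of any other codeword.


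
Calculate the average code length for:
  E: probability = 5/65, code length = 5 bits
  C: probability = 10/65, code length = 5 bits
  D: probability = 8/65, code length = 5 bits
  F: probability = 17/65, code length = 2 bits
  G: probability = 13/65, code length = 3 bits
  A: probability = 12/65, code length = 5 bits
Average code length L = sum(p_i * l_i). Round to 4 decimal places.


Weighted contributions p_i * l_i:
  E: (5/65) * 5 = 25/65
  C: (10/65) * 5 = 50/65
  D: (8/65) * 5 = 40/65
  F: (17/65) * 2 = 34/65
  G: (13/65) * 3 = 39/65
  A: (12/65) * 5 = 60/65
Sum = (25 + 50 + 40 + 34 + 39 + 60)/65 = 248/65

L = 248/65 = 3.8154 bits/symbol


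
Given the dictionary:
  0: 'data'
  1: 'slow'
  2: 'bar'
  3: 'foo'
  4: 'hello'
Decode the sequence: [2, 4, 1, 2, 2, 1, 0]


Look up each index in the dictionary:
  2 -> 'bar'
  4 -> 'hello'
  1 -> 'slow'
  2 -> 'bar'
  2 -> 'bar'
  1 -> 'slow'
  0 -> 'data'

Decoded: "bar hello slow bar bar slow data"


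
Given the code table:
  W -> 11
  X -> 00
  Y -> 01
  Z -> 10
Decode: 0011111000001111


Decoding:
00 -> X
11 -> W
11 -> W
10 -> Z
00 -> X
00 -> X
11 -> W
11 -> W


Result: XWWZXXWW


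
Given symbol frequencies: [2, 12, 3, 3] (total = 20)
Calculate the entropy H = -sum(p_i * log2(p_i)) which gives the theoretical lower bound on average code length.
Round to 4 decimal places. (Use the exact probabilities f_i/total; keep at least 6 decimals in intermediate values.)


Per-symbol terms -p_i * log2(p_i) with p_i = f_i/20:
  p = 2/20 = 0.100000: log2(p) = -3.321928, -p*log2(p) = 0.332193
  p = 12/20 = 0.600000: log2(p) = -0.736966, -p*log2(p) = 0.442179
  p = 3/20 = 0.150000: log2(p) = -2.736966, -p*log2(p) = 0.410545
  p = 3/20 = 0.150000: log2(p) = -2.736966, -p*log2(p) = 0.410545
H = 0.332193 + 0.442179 + 0.410545 + 0.410545 = 1.595462

H = 1.5955 bits/symbol


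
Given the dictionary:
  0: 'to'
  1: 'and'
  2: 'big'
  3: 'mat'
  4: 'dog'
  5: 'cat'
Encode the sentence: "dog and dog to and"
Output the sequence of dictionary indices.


Look up each word in the dictionary:
  'dog' -> 4
  'and' -> 1
  'dog' -> 4
  'to' -> 0
  'and' -> 1

Encoded: [4, 1, 4, 0, 1]


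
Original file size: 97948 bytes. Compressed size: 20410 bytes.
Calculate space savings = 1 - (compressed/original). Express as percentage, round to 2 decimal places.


ratio = compressed/original = 20410/97948 = 0.208376
savings = 1 - ratio = 1 - 0.208376 = 0.791624
as a percentage: 0.791624 * 100 = 79.16%

Space savings = 1 - 20410/97948 = 79.16%


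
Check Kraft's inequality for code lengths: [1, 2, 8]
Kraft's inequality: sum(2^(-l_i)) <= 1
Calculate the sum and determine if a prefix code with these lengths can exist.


Sum = 2^(-1) + 2^(-2) + 2^(-8)
    = 0.5 + 0.25 + 0.00390625
    = 193/256 = 0.75390625
Since 0.75390625 <= 1, Kraft's inequality IS satisfied.
A prefix code with these lengths CAN exist.

Kraft sum = 0.75390625. Satisfied.


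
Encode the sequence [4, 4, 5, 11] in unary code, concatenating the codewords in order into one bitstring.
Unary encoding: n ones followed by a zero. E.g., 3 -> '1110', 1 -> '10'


Encode each number as n ones followed by a terminating 0:
  4 -> 11110 (5 bits)
  4 -> 11110 (5 bits)
  5 -> 111110 (6 bits)
  11 -> 111111111110 (12 bits)
Total length = 5 + 5 + 6 + 12 = 28 bits.

Unary([4, 4, 5, 11]) = 1111011110111110111111111110 (28 bits)


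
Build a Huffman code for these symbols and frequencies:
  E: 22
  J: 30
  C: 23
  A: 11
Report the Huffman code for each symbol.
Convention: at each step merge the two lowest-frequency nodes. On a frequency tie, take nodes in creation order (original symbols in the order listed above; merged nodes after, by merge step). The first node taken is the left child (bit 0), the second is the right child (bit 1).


Huffman tree construction:
Step 1: Merge A(11) + E(22) = 33
Step 2: Merge C(23) + J(30) = 53
Step 3: Merge (A+E)(33) + (C+J)(53) = 86
Read each symbol's code off the tree from the root (left child = 0, right child = 1).

Codes:
  E: 01 (length 2)
  J: 11 (length 2)
  C: 10 (length 2)
  A: 00 (length 2)
Average code length: 172/86 = 2.0000 bits/symbol


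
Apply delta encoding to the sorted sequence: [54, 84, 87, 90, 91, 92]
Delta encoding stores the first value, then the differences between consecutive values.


First value: 54
Deltas:
  84 - 54 = 30
  87 - 84 = 3
  90 - 87 = 3
  91 - 90 = 1
  92 - 91 = 1


Delta encoded: [54, 30, 3, 3, 1, 1]


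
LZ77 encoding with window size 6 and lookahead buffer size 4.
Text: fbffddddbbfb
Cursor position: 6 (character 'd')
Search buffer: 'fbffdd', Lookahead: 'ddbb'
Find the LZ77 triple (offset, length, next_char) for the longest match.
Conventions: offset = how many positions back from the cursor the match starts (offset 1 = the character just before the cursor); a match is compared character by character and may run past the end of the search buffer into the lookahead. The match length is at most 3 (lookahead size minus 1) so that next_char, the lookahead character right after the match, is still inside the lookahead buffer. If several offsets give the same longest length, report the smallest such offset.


Try each offset into the search buffer:
  offset=1 (pos 5, char 'd'): match length 2
  offset=2 (pos 4, char 'd'): match length 2
  offset=3 (pos 3, char 'f'): match length 0
  offset=4 (pos 2, char 'f'): match length 0
  offset=5 (pos 1, char 'b'): match length 0
  offset=6 (pos 0, char 'f'): match length 0
Longest match has length 2, found at offsets 1, 2; take the smallest, offset 1.
next_char = character at position 6 + 2 = 8 -> 'b'

Best match: offset=1, length=2 (matching 'dd' starting at position 5)
LZ77 triple: (1, 2, 'b')


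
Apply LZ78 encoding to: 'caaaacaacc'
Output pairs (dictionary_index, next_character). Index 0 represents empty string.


LZ78 encoding steps:
Dictionary: {0: ''}
Step 1: w='' (idx 0), next='c' -> output (0, 'c'), add 'c' as idx 1
Step 2: w='' (idx 0), next='a' -> output (0, 'a'), add 'a' as idx 2
Step 3: w='a' (idx 2), next='a' -> output (2, 'a'), add 'aa' as idx 3
Step 4: w='a' (idx 2), next='c' -> output (2, 'c'), add 'ac' as idx 4
Step 5: w='aa' (idx 3), next='c' -> output (3, 'c'), add 'aac' as idx 5
Step 6: w='c' (idx 1), end of input -> output (1, '')


Encoded: [(0, 'c'), (0, 'a'), (2, 'a'), (2, 'c'), (3, 'c'), (1, '')]


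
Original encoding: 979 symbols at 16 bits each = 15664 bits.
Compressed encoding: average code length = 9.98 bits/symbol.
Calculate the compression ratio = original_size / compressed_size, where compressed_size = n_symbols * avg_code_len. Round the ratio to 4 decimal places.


original_size = n_symbols * orig_bits = 979 * 16 = 15664 bits
compressed_size = n_symbols * avg_code_len = 979 * 9.98 = 9770.42 bits
ratio = original_size / compressed_size = 15664 / 9770.42 = 1.6032

Compression ratio = 1.6032


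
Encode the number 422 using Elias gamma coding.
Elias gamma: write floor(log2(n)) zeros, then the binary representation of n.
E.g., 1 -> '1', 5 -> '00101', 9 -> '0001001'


num_bits = floor(log2(422)) + 1 = 9
leading_zeros = num_bits - 1 = 8
binary(422) = 110100110

Elias gamma(422) = '00000000' + '110100110' = 00000000110100110 (17 bits)


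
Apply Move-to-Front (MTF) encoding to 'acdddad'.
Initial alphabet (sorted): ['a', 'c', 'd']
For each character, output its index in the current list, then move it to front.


MTF encoding:
'a': index 0 in ['a', 'c', 'd'] -> ['a', 'c', 'd']
'c': index 1 in ['a', 'c', 'd'] -> ['c', 'a', 'd']
'd': index 2 in ['c', 'a', 'd'] -> ['d', 'c', 'a']
'd': index 0 in ['d', 'c', 'a'] -> ['d', 'c', 'a']
'd': index 0 in ['d', 'c', 'a'] -> ['d', 'c', 'a']
'a': index 2 in ['d', 'c', 'a'] -> ['a', 'd', 'c']
'd': index 1 in ['a', 'd', 'c'] -> ['d', 'a', 'c']


Output: [0, 1, 2, 0, 0, 2, 1]


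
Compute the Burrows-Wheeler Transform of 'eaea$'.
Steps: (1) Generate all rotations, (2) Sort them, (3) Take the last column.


Rotations (sorted):
  0: $eaea -> last char: a
  1: a$eae -> last char: e
  2: aea$e -> last char: e
  3: ea$ea -> last char: a
  4: eaea$ -> last char: $


BWT = aeea$


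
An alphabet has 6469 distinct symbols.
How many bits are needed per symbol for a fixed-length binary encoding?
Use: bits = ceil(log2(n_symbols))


log2(6469) = 12.6593
Bracket: 2^12 = 4096 < 6469 <= 2^13 = 8192
So ceil(log2(6469)) = 13

bits = ceil(log2(6469)) = ceil(12.6593) = 13 bits


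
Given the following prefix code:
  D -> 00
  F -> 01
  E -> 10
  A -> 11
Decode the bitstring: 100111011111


Decoding step by step:
Bits 10 -> E
Bits 01 -> F
Bits 11 -> A
Bits 01 -> F
Bits 11 -> A
Bits 11 -> A


Decoded message: EFAFAA


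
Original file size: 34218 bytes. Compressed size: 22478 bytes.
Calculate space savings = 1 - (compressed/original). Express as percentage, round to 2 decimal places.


ratio = compressed/original = 22478/34218 = 0.656906
savings = 1 - ratio = 1 - 0.656906 = 0.343094
as a percentage: 0.343094 * 100 = 34.31%

Space savings = 1 - 22478/34218 = 34.31%


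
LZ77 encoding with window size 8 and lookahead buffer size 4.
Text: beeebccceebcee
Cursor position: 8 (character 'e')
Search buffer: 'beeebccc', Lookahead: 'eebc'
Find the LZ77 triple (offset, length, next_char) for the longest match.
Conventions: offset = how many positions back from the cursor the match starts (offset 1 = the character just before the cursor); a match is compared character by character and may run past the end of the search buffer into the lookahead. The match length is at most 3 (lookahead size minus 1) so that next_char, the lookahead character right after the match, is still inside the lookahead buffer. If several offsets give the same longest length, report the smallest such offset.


Try each offset into the search buffer:
  offset=1 (pos 7, char 'c'): match length 0
  offset=2 (pos 6, char 'c'): match length 0
  offset=3 (pos 5, char 'c'): match length 0
  offset=4 (pos 4, char 'b'): match length 0
  offset=5 (pos 3, char 'e'): match length 1
  offset=6 (pos 2, char 'e'): match length 3
  offset=7 (pos 1, char 'e'): match length 2
  offset=8 (pos 0, char 'b'): match length 0
Longest match has length 3 at offset 6.
next_char = character at position 8 + 3 = 11 -> 'c'

Best match: offset=6, length=3 (matching 'eeb' starting at position 2)
LZ77 triple: (6, 3, 'c')


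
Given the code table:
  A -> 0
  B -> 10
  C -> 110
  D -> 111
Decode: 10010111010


Decoding:
10 -> B
0 -> A
10 -> B
111 -> D
0 -> A
10 -> B


Result: BABDAB


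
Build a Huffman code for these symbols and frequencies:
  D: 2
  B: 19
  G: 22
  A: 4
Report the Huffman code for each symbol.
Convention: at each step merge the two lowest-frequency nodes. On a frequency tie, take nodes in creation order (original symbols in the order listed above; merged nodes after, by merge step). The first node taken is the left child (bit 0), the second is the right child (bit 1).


Huffman tree construction:
Step 1: Merge D(2) + A(4) = 6
Step 2: Merge (D+A)(6) + B(19) = 25
Step 3: Merge G(22) + ((D+A)+B)(25) = 47
Read each symbol's code off the tree from the root (left child = 0, right child = 1).

Codes:
  D: 100 (length 3)
  B: 11 (length 2)
  G: 0 (length 1)
  A: 101 (length 3)
Average code length: 78/47 = 1.6596 bits/symbol


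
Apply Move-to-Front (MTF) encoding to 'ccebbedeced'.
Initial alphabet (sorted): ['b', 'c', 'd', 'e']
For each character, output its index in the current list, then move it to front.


MTF encoding:
'c': index 1 in ['b', 'c', 'd', 'e'] -> ['c', 'b', 'd', 'e']
'c': index 0 in ['c', 'b', 'd', 'e'] -> ['c', 'b', 'd', 'e']
'e': index 3 in ['c', 'b', 'd', 'e'] -> ['e', 'c', 'b', 'd']
'b': index 2 in ['e', 'c', 'b', 'd'] -> ['b', 'e', 'c', 'd']
'b': index 0 in ['b', 'e', 'c', 'd'] -> ['b', 'e', 'c', 'd']
'e': index 1 in ['b', 'e', 'c', 'd'] -> ['e', 'b', 'c', 'd']
'd': index 3 in ['e', 'b', 'c', 'd'] -> ['d', 'e', 'b', 'c']
'e': index 1 in ['d', 'e', 'b', 'c'] -> ['e', 'd', 'b', 'c']
'c': index 3 in ['e', 'd', 'b', 'c'] -> ['c', 'e', 'd', 'b']
'e': index 1 in ['c', 'e', 'd', 'b'] -> ['e', 'c', 'd', 'b']
'd': index 2 in ['e', 'c', 'd', 'b'] -> ['d', 'e', 'c', 'b']


Output: [1, 0, 3, 2, 0, 1, 3, 1, 3, 1, 2]


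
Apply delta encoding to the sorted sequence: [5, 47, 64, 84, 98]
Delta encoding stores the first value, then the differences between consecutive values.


First value: 5
Deltas:
  47 - 5 = 42
  64 - 47 = 17
  84 - 64 = 20
  98 - 84 = 14


Delta encoded: [5, 42, 17, 20, 14]


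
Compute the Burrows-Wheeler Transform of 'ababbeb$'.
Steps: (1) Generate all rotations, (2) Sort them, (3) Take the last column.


Rotations (sorted):
  0: $ababbeb -> last char: b
  1: ababbeb$ -> last char: $
  2: abbeb$ab -> last char: b
  3: b$ababbe -> last char: e
  4: babbeb$a -> last char: a
  5: bbeb$aba -> last char: a
  6: beb$abab -> last char: b
  7: eb$ababb -> last char: b


BWT = b$beaabb


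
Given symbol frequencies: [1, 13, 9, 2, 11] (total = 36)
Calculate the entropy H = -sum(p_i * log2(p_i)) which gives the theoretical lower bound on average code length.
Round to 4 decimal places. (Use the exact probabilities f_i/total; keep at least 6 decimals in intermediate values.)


Per-symbol terms -p_i * log2(p_i) with p_i = f_i/36:
  p = 1/36 = 0.027778: log2(p) = -5.169925, -p*log2(p) = 0.143609
  p = 13/36 = 0.361111: log2(p) = -1.469485, -p*log2(p) = 0.530647
  p = 9/36 = 0.250000: log2(p) = -2.000000, -p*log2(p) = 0.500000
  p = 2/36 = 0.055556: log2(p) = -4.169925, -p*log2(p) = 0.231663
  p = 11/36 = 0.305556: log2(p) = -1.710493, -p*log2(p) = 0.522651
H = 0.143609 + 0.530647 + 0.500000 + 0.231663 + 0.522651 = 1.928570

H = 1.9286 bits/symbol


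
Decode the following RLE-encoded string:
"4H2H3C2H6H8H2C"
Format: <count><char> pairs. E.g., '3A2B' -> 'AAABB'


Expanding each <count><char> pair:
  4H -> 'HHHH'
  2H -> 'HH'
  3C -> 'CCC'
  2H -> 'HH'
  6H -> 'HHHHHH'
  8H -> 'HHHHHHHH'
  2C -> 'CC'

Decoded = HHHHHHCCCHHHHHHHHHHHHHHHHCC


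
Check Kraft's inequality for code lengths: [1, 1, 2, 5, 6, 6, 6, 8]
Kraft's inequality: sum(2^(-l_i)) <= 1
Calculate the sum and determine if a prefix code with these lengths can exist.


Sum = 2^(-1) + 2^(-1) + 2^(-2) + 2^(-5) + 2^(-6) + 2^(-6) + 2^(-6) + 2^(-8)
    = 0.5 + 0.5 + 0.25 + 0.03125 + 0.015625 + 0.015625 + 0.015625 + 0.00390625
    = 341/256 = 1.33203125
Since 1.33203125 > 1, Kraft's inequality is NOT satisfied.
A prefix code with these lengths CANNOT exist.

Kraft sum = 1.33203125. Not satisfied.


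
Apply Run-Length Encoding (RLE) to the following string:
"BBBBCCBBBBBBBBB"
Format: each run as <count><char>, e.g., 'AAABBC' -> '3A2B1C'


Scanning runs left to right:
  i=0: run of 'B' x 4 -> '4B'
  i=4: run of 'C' x 2 -> '2C'
  i=6: run of 'B' x 9 -> '9B'

RLE = 4B2C9B


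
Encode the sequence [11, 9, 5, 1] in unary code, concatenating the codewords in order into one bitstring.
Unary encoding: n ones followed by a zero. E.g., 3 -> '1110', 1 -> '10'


Encode each number as n ones followed by a terminating 0:
  11 -> 111111111110 (12 bits)
  9 -> 1111111110 (10 bits)
  5 -> 111110 (6 bits)
  1 -> 10 (2 bits)
Total length = 12 + 10 + 6 + 2 = 30 bits.

Unary([11, 9, 5, 1]) = 111111111110111111111011111010 (30 bits)


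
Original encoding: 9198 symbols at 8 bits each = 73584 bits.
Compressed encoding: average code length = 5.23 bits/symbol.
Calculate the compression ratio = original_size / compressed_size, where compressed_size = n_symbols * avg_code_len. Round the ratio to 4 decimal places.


original_size = n_symbols * orig_bits = 9198 * 8 = 73584 bits
compressed_size = n_symbols * avg_code_len = 9198 * 5.23 = 48105.54 bits
ratio = original_size / compressed_size = 73584 / 48105.54 = 1.5296

Compression ratio = 1.5296


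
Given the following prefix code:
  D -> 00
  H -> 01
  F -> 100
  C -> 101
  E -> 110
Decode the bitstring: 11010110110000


Decoding step by step:
Bits 110 -> E
Bits 101 -> C
Bits 101 -> C
Bits 100 -> F
Bits 00 -> D


Decoded message: ECCFD


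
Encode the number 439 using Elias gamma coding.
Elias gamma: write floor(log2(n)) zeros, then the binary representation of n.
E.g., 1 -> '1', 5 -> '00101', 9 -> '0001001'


num_bits = floor(log2(439)) + 1 = 9
leading_zeros = num_bits - 1 = 8
binary(439) = 110110111

Elias gamma(439) = '00000000' + '110110111' = 00000000110110111 (17 bits)


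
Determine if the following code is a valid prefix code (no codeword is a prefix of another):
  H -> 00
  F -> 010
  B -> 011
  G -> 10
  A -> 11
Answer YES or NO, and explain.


Checking each pair (does one codeword prefix another?):
  H='00' vs F='010': no prefix
  H='00' vs B='011': no prefix
  H='00' vs G='10': no prefix
  H='00' vs A='11': no prefix
  F='010' vs H='00': no prefix
  F='010' vs B='011': no prefix
  F='010' vs G='10': no prefix
  F='010' vs A='11': no prefix
  B='011' vs H='00': no prefix
  B='011' vs F='010': no prefix
  B='011' vs G='10': no prefix
  B='011' vs A='11': no prefix
  G='10' vs H='00': no prefix
  G='10' vs F='010': no prefix
  G='10' vs B='011': no prefix
  G='10' vs A='11': no prefix
  A='11' vs H='00': no prefix
  A='11' vs F='010': no prefix
  A='11' vs B='011': no prefix
  A='11' vs G='10': no prefix
No violation found over all pairs.

YES -- this is a valid prefix code. No codeword is a prefix of any other codeword.


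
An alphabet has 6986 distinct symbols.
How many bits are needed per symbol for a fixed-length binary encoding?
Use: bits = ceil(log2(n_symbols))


log2(6986) = 12.7703
Bracket: 2^12 = 4096 < 6986 <= 2^13 = 8192
So ceil(log2(6986)) = 13

bits = ceil(log2(6986)) = ceil(12.7703) = 13 bits


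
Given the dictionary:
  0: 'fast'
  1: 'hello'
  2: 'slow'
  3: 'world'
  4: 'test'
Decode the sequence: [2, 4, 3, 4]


Look up each index in the dictionary:
  2 -> 'slow'
  4 -> 'test'
  3 -> 'world'
  4 -> 'test'

Decoded: "slow test world test"


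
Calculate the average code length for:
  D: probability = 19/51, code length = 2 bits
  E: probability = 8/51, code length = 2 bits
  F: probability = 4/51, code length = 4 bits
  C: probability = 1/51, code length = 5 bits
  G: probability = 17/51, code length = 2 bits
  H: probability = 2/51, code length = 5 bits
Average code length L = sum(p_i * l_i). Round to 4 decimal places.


Weighted contributions p_i * l_i:
  D: (19/51) * 2 = 38/51
  E: (8/51) * 2 = 16/51
  F: (4/51) * 4 = 16/51
  C: (1/51) * 5 = 5/51
  G: (17/51) * 2 = 34/51
  H: (2/51) * 5 = 10/51
Sum = (38 + 16 + 16 + 5 + 34 + 10)/51 = 119/51

L = 119/51 = 2.3333 bits/symbol


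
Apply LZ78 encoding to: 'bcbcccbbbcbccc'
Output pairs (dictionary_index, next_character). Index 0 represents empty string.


LZ78 encoding steps:
Dictionary: {0: ''}
Step 1: w='' (idx 0), next='b' -> output (0, 'b'), add 'b' as idx 1
Step 2: w='' (idx 0), next='c' -> output (0, 'c'), add 'c' as idx 2
Step 3: w='b' (idx 1), next='c' -> output (1, 'c'), add 'bc' as idx 3
Step 4: w='c' (idx 2), next='c' -> output (2, 'c'), add 'cc' as idx 4
Step 5: w='b' (idx 1), next='b' -> output (1, 'b'), add 'bb' as idx 5
Step 6: w='bc' (idx 3), next='b' -> output (3, 'b'), add 'bcb' as idx 6
Step 7: w='cc' (idx 4), next='c' -> output (4, 'c'), add 'ccc' as idx 7


Encoded: [(0, 'b'), (0, 'c'), (1, 'c'), (2, 'c'), (1, 'b'), (3, 'b'), (4, 'c')]


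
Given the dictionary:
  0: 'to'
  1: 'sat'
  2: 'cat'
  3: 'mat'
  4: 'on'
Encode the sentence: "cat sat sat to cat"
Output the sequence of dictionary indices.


Look up each word in the dictionary:
  'cat' -> 2
  'sat' -> 1
  'sat' -> 1
  'to' -> 0
  'cat' -> 2

Encoded: [2, 1, 1, 0, 2]


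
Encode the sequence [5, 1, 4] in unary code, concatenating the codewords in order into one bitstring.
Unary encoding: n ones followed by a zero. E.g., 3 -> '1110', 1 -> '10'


Encode each number as n ones followed by a terminating 0:
  5 -> 111110 (6 bits)
  1 -> 10 (2 bits)
  4 -> 11110 (5 bits)
Total length = 6 + 2 + 5 = 13 bits.

Unary([5, 1, 4]) = 1111101011110 (13 bits)


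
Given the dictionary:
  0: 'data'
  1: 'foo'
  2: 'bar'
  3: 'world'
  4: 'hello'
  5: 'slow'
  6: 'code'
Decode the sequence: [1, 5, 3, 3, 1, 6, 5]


Look up each index in the dictionary:
  1 -> 'foo'
  5 -> 'slow'
  3 -> 'world'
  3 -> 'world'
  1 -> 'foo'
  6 -> 'code'
  5 -> 'slow'

Decoded: "foo slow world world foo code slow"


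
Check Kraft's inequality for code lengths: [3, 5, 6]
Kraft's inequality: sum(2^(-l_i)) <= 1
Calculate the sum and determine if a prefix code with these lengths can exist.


Sum = 2^(-3) + 2^(-5) + 2^(-6)
    = 0.125 + 0.03125 + 0.015625
    = 11/64 = 0.171875
Since 0.171875 <= 1, Kraft's inequality IS satisfied.
A prefix code with these lengths CAN exist.

Kraft sum = 0.171875. Satisfied.


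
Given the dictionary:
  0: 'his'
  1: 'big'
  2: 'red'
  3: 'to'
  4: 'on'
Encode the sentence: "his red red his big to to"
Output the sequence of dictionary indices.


Look up each word in the dictionary:
  'his' -> 0
  'red' -> 2
  'red' -> 2
  'his' -> 0
  'big' -> 1
  'to' -> 3
  'to' -> 3

Encoded: [0, 2, 2, 0, 1, 3, 3]


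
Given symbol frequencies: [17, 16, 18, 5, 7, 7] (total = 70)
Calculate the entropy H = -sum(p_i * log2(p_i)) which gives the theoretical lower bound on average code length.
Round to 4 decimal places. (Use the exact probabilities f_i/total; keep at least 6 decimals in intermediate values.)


Per-symbol terms -p_i * log2(p_i) with p_i = f_i/70:
  p = 17/70 = 0.242857: log2(p) = -2.041820, -p*log2(p) = 0.495871
  p = 16/70 = 0.228571: log2(p) = -2.129283, -p*log2(p) = 0.486693
  p = 18/70 = 0.257143: log2(p) = -1.959358, -p*log2(p) = 0.503835
  p = 5/70 = 0.071429: log2(p) = -3.807355, -p*log2(p) = 0.271954
  p = 7/70 = 0.100000: log2(p) = -3.321928, -p*log2(p) = 0.332193
  p = 7/70 = 0.100000: log2(p) = -3.321928, -p*log2(p) = 0.332193
H = 0.495871 + 0.486693 + 0.503835 + 0.271954 + 0.332193 + 0.332193 = 2.422739

H = 2.4227 bits/symbol


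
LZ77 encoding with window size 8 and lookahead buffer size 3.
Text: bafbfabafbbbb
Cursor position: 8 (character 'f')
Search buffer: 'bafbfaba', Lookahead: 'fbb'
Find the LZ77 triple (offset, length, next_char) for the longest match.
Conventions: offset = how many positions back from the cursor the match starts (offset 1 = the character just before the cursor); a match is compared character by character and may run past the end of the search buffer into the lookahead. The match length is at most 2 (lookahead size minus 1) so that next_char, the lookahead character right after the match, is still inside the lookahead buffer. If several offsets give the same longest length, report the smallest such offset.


Try each offset into the search buffer:
  offset=1 (pos 7, char 'a'): match length 0
  offset=2 (pos 6, char 'b'): match length 0
  offset=3 (pos 5, char 'a'): match length 0
  offset=4 (pos 4, char 'f'): match length 1
  offset=5 (pos 3, char 'b'): match length 0
  offset=6 (pos 2, char 'f'): match length 2
  offset=7 (pos 1, char 'a'): match length 0
  offset=8 (pos 0, char 'b'): match length 0
Longest match has length 2 at offset 6.
next_char = character at position 8 + 2 = 10 -> 'b'

Best match: offset=6, length=2 (matching 'fb' starting at position 2)
LZ77 triple: (6, 2, 'b')


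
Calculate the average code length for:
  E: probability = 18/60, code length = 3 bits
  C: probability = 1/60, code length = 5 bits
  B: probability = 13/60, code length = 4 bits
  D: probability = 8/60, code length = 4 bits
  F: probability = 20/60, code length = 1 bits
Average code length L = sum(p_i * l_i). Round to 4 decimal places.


Weighted contributions p_i * l_i:
  E: (18/60) * 3 = 54/60
  C: (1/60) * 5 = 5/60
  B: (13/60) * 4 = 52/60
  D: (8/60) * 4 = 32/60
  F: (20/60) * 1 = 20/60
Sum = (54 + 5 + 52 + 32 + 20)/60 = 163/60

L = 163/60 = 2.7167 bits/symbol


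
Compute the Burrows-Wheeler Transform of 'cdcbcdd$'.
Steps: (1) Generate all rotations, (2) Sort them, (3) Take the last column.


Rotations (sorted):
  0: $cdcbcdd -> last char: d
  1: bcdd$cdc -> last char: c
  2: cbcdd$cd -> last char: d
  3: cdcbcdd$ -> last char: $
  4: cdd$cdcb -> last char: b
  5: d$cdcbcd -> last char: d
  6: dcbcdd$c -> last char: c
  7: dd$cdcbc -> last char: c


BWT = dcd$bdcc


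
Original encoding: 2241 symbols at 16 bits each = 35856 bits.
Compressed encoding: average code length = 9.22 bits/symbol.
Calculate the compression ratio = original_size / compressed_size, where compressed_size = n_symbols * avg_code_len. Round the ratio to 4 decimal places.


original_size = n_symbols * orig_bits = 2241 * 16 = 35856 bits
compressed_size = n_symbols * avg_code_len = 2241 * 9.22 = 20662.02 bits
ratio = original_size / compressed_size = 35856 / 20662.02 = 1.7354

Compression ratio = 1.7354


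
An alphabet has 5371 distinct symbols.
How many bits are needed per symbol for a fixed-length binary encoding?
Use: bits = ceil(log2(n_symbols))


log2(5371) = 12.391
Bracket: 2^12 = 4096 < 5371 <= 2^13 = 8192
So ceil(log2(5371)) = 13

bits = ceil(log2(5371)) = ceil(12.391) = 13 bits


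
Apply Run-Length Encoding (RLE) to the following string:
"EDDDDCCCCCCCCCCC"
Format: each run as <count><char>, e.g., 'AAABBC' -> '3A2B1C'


Scanning runs left to right:
  i=0: run of 'E' x 1 -> '1E'
  i=1: run of 'D' x 4 -> '4D'
  i=5: run of 'C' x 11 -> '11C'

RLE = 1E4D11C


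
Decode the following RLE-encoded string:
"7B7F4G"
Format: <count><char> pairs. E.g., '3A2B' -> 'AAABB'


Expanding each <count><char> pair:
  7B -> 'BBBBBBB'
  7F -> 'FFFFFFF'
  4G -> 'GGGG'

Decoded = BBBBBBBFFFFFFFGGGG


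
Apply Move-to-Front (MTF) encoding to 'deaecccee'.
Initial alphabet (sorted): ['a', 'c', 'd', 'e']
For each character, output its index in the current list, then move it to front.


MTF encoding:
'd': index 2 in ['a', 'c', 'd', 'e'] -> ['d', 'a', 'c', 'e']
'e': index 3 in ['d', 'a', 'c', 'e'] -> ['e', 'd', 'a', 'c']
'a': index 2 in ['e', 'd', 'a', 'c'] -> ['a', 'e', 'd', 'c']
'e': index 1 in ['a', 'e', 'd', 'c'] -> ['e', 'a', 'd', 'c']
'c': index 3 in ['e', 'a', 'd', 'c'] -> ['c', 'e', 'a', 'd']
'c': index 0 in ['c', 'e', 'a', 'd'] -> ['c', 'e', 'a', 'd']
'c': index 0 in ['c', 'e', 'a', 'd'] -> ['c', 'e', 'a', 'd']
'e': index 1 in ['c', 'e', 'a', 'd'] -> ['e', 'c', 'a', 'd']
'e': index 0 in ['e', 'c', 'a', 'd'] -> ['e', 'c', 'a', 'd']


Output: [2, 3, 2, 1, 3, 0, 0, 1, 0]


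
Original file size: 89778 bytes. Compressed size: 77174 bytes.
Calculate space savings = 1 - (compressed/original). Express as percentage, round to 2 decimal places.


ratio = compressed/original = 77174/89778 = 0.859609
savings = 1 - ratio = 1 - 0.859609 = 0.140391
as a percentage: 0.140391 * 100 = 14.04%

Space savings = 1 - 77174/89778 = 14.04%


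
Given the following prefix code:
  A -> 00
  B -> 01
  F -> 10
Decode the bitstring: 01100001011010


Decoding step by step:
Bits 01 -> B
Bits 10 -> F
Bits 00 -> A
Bits 01 -> B
Bits 01 -> B
Bits 10 -> F
Bits 10 -> F


Decoded message: BFABBFF


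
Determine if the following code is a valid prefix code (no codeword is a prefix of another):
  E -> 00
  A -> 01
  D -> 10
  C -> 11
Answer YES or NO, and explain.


Checking each pair (does one codeword prefix another?):
  E='00' vs A='01': no prefix
  E='00' vs D='10': no prefix
  E='00' vs C='11': no prefix
  A='01' vs E='00': no prefix
  A='01' vs D='10': no prefix
  A='01' vs C='11': no prefix
  D='10' vs E='00': no prefix
  D='10' vs A='01': no prefix
  D='10' vs C='11': no prefix
  C='11' vs E='00': no prefix
  C='11' vs A='01': no prefix
  C='11' vs D='10': no prefix
No violation found over all pairs.

YES -- this is a valid prefix code. No codeword is a prefix of any other codeword.


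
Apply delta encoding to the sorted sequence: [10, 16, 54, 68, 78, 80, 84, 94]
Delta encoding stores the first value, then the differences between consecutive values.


First value: 10
Deltas:
  16 - 10 = 6
  54 - 16 = 38
  68 - 54 = 14
  78 - 68 = 10
  80 - 78 = 2
  84 - 80 = 4
  94 - 84 = 10


Delta encoded: [10, 6, 38, 14, 10, 2, 4, 10]


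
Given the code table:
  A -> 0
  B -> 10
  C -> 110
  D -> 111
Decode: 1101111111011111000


Decoding:
110 -> C
111 -> D
111 -> D
10 -> B
111 -> D
110 -> C
0 -> A
0 -> A


Result: CDDBDCAA


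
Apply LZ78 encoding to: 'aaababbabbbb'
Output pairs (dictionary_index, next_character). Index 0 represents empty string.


LZ78 encoding steps:
Dictionary: {0: ''}
Step 1: w='' (idx 0), next='a' -> output (0, 'a'), add 'a' as idx 1
Step 2: w='a' (idx 1), next='a' -> output (1, 'a'), add 'aa' as idx 2
Step 3: w='' (idx 0), next='b' -> output (0, 'b'), add 'b' as idx 3
Step 4: w='a' (idx 1), next='b' -> output (1, 'b'), add 'ab' as idx 4
Step 5: w='b' (idx 3), next='a' -> output (3, 'a'), add 'ba' as idx 5
Step 6: w='b' (idx 3), next='b' -> output (3, 'b'), add 'bb' as idx 6
Step 7: w='bb' (idx 6), end of input -> output (6, '')


Encoded: [(0, 'a'), (1, 'a'), (0, 'b'), (1, 'b'), (3, 'a'), (3, 'b'), (6, '')]


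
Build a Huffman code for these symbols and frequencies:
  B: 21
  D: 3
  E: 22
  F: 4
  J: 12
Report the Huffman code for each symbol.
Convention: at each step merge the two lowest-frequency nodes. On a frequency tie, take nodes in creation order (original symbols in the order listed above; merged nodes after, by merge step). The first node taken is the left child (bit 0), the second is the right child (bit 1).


Huffman tree construction:
Step 1: Merge D(3) + F(4) = 7
Step 2: Merge (D+F)(7) + J(12) = 19
Step 3: Merge ((D+F)+J)(19) + B(21) = 40
Step 4: Merge E(22) + (((D+F)+J)+B)(40) = 62
Read each symbol's code off the tree from the root (left child = 0, right child = 1).

Codes:
  B: 11 (length 2)
  D: 1000 (length 4)
  E: 0 (length 1)
  F: 1001 (length 4)
  J: 101 (length 3)
Average code length: 128/62 = 2.0645 bits/symbol


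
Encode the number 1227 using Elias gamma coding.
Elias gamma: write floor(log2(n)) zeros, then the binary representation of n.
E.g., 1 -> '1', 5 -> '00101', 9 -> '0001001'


num_bits = floor(log2(1227)) + 1 = 11
leading_zeros = num_bits - 1 = 10
binary(1227) = 10011001011

Elias gamma(1227) = '0000000000' + '10011001011' = 000000000010011001011 (21 bits)


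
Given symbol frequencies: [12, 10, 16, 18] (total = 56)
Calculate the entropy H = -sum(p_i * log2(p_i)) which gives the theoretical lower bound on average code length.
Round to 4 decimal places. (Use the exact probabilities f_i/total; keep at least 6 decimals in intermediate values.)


Per-symbol terms -p_i * log2(p_i) with p_i = f_i/56:
  p = 12/56 = 0.214286: log2(p) = -2.222392, -p*log2(p) = 0.476227
  p = 10/56 = 0.178571: log2(p) = -2.485427, -p*log2(p) = 0.443826
  p = 16/56 = 0.285714: log2(p) = -1.807355, -p*log2(p) = 0.516387
  p = 18/56 = 0.321429: log2(p) = -1.637430, -p*log2(p) = 0.526317
H = 0.476227 + 0.443826 + 0.516387 + 0.526317 = 1.962757

H = 1.9628 bits/symbol


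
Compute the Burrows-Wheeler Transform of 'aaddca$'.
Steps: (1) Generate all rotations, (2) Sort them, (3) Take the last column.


Rotations (sorted):
  0: $aaddca -> last char: a
  1: a$aaddc -> last char: c
  2: aaddca$ -> last char: $
  3: addca$a -> last char: a
  4: ca$aadd -> last char: d
  5: dca$aad -> last char: d
  6: ddca$aa -> last char: a


BWT = ac$adda


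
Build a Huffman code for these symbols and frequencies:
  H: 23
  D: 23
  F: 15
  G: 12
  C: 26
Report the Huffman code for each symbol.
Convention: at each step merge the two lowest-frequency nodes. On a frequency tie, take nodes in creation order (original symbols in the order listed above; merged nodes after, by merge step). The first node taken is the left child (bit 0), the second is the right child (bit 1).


Huffman tree construction:
Step 1: Merge G(12) + F(15) = 27
Step 2: Merge H(23) + D(23) = 46
Step 3: Merge C(26) + (G+F)(27) = 53
Step 4: Merge (H+D)(46) + (C+(G+F))(53) = 99
Read each symbol's code off the tree from the root (left child = 0, right child = 1).

Codes:
  H: 00 (length 2)
  D: 01 (length 2)
  F: 111 (length 3)
  G: 110 (length 3)
  C: 10 (length 2)
Average code length: 225/99 = 2.2727 bits/symbol


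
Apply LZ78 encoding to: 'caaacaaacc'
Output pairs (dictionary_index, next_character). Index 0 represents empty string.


LZ78 encoding steps:
Dictionary: {0: ''}
Step 1: w='' (idx 0), next='c' -> output (0, 'c'), add 'c' as idx 1
Step 2: w='' (idx 0), next='a' -> output (0, 'a'), add 'a' as idx 2
Step 3: w='a' (idx 2), next='a' -> output (2, 'a'), add 'aa' as idx 3
Step 4: w='c' (idx 1), next='a' -> output (1, 'a'), add 'ca' as idx 4
Step 5: w='aa' (idx 3), next='c' -> output (3, 'c'), add 'aac' as idx 5
Step 6: w='c' (idx 1), end of input -> output (1, '')


Encoded: [(0, 'c'), (0, 'a'), (2, 'a'), (1, 'a'), (3, 'c'), (1, '')]


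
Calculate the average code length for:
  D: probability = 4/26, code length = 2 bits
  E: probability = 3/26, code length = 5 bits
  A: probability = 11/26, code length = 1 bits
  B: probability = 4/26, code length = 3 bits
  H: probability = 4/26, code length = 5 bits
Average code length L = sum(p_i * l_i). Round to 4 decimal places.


Weighted contributions p_i * l_i:
  D: (4/26) * 2 = 8/26
  E: (3/26) * 5 = 15/26
  A: (11/26) * 1 = 11/26
  B: (4/26) * 3 = 12/26
  H: (4/26) * 5 = 20/26
Sum = (8 + 15 + 11 + 12 + 20)/26 = 66/26

L = 66/26 = 2.5385 bits/symbol


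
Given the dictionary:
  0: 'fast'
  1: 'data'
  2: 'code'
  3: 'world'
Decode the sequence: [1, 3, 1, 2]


Look up each index in the dictionary:
  1 -> 'data'
  3 -> 'world'
  1 -> 'data'
  2 -> 'code'

Decoded: "data world data code"


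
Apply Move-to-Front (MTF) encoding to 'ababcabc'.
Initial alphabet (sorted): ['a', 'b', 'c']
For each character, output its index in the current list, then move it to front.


MTF encoding:
'a': index 0 in ['a', 'b', 'c'] -> ['a', 'b', 'c']
'b': index 1 in ['a', 'b', 'c'] -> ['b', 'a', 'c']
'a': index 1 in ['b', 'a', 'c'] -> ['a', 'b', 'c']
'b': index 1 in ['a', 'b', 'c'] -> ['b', 'a', 'c']
'c': index 2 in ['b', 'a', 'c'] -> ['c', 'b', 'a']
'a': index 2 in ['c', 'b', 'a'] -> ['a', 'c', 'b']
'b': index 2 in ['a', 'c', 'b'] -> ['b', 'a', 'c']
'c': index 2 in ['b', 'a', 'c'] -> ['c', 'b', 'a']


Output: [0, 1, 1, 1, 2, 2, 2, 2]


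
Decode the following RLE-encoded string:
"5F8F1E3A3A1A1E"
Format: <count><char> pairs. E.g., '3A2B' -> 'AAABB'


Expanding each <count><char> pair:
  5F -> 'FFFFF'
  8F -> 'FFFFFFFF'
  1E -> 'E'
  3A -> 'AAA'
  3A -> 'AAA'
  1A -> 'A'
  1E -> 'E'

Decoded = FFFFFFFFFFFFFEAAAAAAAE


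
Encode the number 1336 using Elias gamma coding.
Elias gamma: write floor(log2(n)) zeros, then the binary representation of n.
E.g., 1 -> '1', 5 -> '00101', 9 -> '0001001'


num_bits = floor(log2(1336)) + 1 = 11
leading_zeros = num_bits - 1 = 10
binary(1336) = 10100111000

Elias gamma(1336) = '0000000000' + '10100111000' = 000000000010100111000 (21 bits)


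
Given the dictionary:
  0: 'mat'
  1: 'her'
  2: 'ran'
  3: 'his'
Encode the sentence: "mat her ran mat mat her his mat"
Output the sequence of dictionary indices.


Look up each word in the dictionary:
  'mat' -> 0
  'her' -> 1
  'ran' -> 2
  'mat' -> 0
  'mat' -> 0
  'her' -> 1
  'his' -> 3
  'mat' -> 0

Encoded: [0, 1, 2, 0, 0, 1, 3, 0]


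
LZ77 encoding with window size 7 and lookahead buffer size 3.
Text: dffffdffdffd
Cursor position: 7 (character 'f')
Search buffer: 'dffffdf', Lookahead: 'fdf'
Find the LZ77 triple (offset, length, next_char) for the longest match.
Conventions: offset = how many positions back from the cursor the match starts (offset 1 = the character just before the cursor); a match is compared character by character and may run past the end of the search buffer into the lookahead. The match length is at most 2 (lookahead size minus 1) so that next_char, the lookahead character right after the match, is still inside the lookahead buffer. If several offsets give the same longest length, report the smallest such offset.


Try each offset into the search buffer:
  offset=1 (pos 6, char 'f'): match length 1
  offset=2 (pos 5, char 'd'): match length 0
  offset=3 (pos 4, char 'f'): match length 2
  offset=4 (pos 3, char 'f'): match length 1
  offset=5 (pos 2, char 'f'): match length 1
  offset=6 (pos 1, char 'f'): match length 1
  offset=7 (pos 0, char 'd'): match length 0
Longest match has length 2 at offset 3.
next_char = character at position 7 + 2 = 9 -> 'f'

Best match: offset=3, length=2 (matching 'fd' starting at position 4)
LZ77 triple: (3, 2, 'f')


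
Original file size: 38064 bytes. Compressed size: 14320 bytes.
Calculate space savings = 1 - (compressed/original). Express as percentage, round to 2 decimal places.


ratio = compressed/original = 14320/38064 = 0.376208
savings = 1 - ratio = 1 - 0.376208 = 0.623792
as a percentage: 0.623792 * 100 = 62.38%

Space savings = 1 - 14320/38064 = 62.38%


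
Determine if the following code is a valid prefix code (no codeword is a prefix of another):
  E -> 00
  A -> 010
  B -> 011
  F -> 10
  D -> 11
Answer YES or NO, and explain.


Checking each pair (does one codeword prefix another?):
  E='00' vs A='010': no prefix
  E='00' vs B='011': no prefix
  E='00' vs F='10': no prefix
  E='00' vs D='11': no prefix
  A='010' vs E='00': no prefix
  A='010' vs B='011': no prefix
  A='010' vs F='10': no prefix
  A='010' vs D='11': no prefix
  B='011' vs E='00': no prefix
  B='011' vs A='010': no prefix
  B='011' vs F='10': no prefix
  B='011' vs D='11': no prefix
  F='10' vs E='00': no prefix
  F='10' vs A='010': no prefix
  F='10' vs B='011': no prefix
  F='10' vs D='11': no prefix
  D='11' vs E='00': no prefix
  D='11' vs A='010': no prefix
  D='11' vs B='011': no prefix
  D='11' vs F='10': no prefix
No violation found over all pairs.

YES -- this is a valid prefix code. No codeword is a prefix of any other codeword.


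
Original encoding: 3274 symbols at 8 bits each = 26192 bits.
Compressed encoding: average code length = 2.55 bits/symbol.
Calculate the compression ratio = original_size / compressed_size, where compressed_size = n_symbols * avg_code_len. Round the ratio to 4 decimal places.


original_size = n_symbols * orig_bits = 3274 * 8 = 26192 bits
compressed_size = n_symbols * avg_code_len = 3274 * 2.55 = 8348.7 bits
ratio = original_size / compressed_size = 26192 / 8348.7 = 3.1373

Compression ratio = 3.1373


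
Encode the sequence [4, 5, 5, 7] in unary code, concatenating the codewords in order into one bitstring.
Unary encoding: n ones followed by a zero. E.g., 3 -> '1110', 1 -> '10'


Encode each number as n ones followed by a terminating 0:
  4 -> 11110 (5 bits)
  5 -> 111110 (6 bits)
  5 -> 111110 (6 bits)
  7 -> 11111110 (8 bits)
Total length = 5 + 6 + 6 + 8 = 25 bits.

Unary([4, 5, 5, 7]) = 1111011111011111011111110 (25 bits)


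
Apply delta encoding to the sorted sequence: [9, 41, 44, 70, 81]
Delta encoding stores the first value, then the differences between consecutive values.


First value: 9
Deltas:
  41 - 9 = 32
  44 - 41 = 3
  70 - 44 = 26
  81 - 70 = 11


Delta encoded: [9, 32, 3, 26, 11]
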